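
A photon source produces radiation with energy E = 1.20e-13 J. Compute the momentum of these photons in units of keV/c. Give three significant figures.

Apply p = E/c: p = 4.003e-22 kg·m/s.
Converting to keV/c: p = 749.0 keV/c ≈ 749 keV/c.

749 keV/c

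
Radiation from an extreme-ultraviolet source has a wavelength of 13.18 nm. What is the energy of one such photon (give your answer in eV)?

In SI units: λ = 13.18 nm = 1.318 × 10^-8 m.
The photon relation is E = hc/λ, giving E = 1.507 × 10^-17 J.
Converting to eV: E = 94.07 eV ≈ 94.1 eV.

94.1 eV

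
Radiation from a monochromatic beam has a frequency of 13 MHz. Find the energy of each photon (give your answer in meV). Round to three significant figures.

Convert to SI: f = 13 MHz = 1.3 × 10^7 Hz.
Since E = hf for a photon, E = 8.614 × 10^-27 J.
Converting to meV: E = 5.376 × 10^-5 meV ≈ 5.38 × 10^-5 meV.

5.38 × 10^-5 meV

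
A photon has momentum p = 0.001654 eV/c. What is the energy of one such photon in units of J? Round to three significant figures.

2.65 × 10^-22 J

(c = 2.99792458 × 10^8 m/s, 1 eV = 1.602176634 × 10^-19 J.)
Convert to SI: p = 0.001654 eV/c = 8.8394 × 10^-31 kg·m/s.
For a photon E = pc, so E = 2.650 × 10^-22 J.
So E ≈ 2.65 × 10^-22 J.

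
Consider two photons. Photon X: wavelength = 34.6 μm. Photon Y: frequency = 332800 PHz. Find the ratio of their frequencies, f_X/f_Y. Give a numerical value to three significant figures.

f_X = 8.665e12 Hz (from wavelength = 34.6 μm, via f = c/λ).
f_Y = 3.328e20 Hz (from frequency = 332800 PHz, via f given directly).
Ratio = 8.665e12 / 3.328e20 = 2.60e-8.

2.60e-8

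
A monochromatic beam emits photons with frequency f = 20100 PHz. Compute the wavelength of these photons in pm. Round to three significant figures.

14.9 pm

(c = 2.99792458e8 m/s.)
In SI units: f = 20100 PHz = 2.01e19 Hz.
The photon relation is λ = c/f, giving λ = 1.492e-11 m.
Converting to pm: λ = 14.92 pm ≈ 14.9 pm.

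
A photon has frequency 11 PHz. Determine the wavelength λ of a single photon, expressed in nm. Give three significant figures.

Take c = 2.99792458e8 m/s.
In SI units: f = 11 PHz = 1.1e16 Hz.
For a photon λ = c/f, so λ = 2.725e-8 m.
Converting to nm: λ = 27.25 nm ≈ 27.3 nm.

27.3 nm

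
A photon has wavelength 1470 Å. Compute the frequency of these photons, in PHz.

2.04 PHz

In SI units: λ = 1470 Å = 1.47·10^-7 m.
The photon relation is f = c/λ, giving f = 2.039·10^15 Hz.
Converting to PHz: f = 2.039 PHz ≈ 2.04 PHz.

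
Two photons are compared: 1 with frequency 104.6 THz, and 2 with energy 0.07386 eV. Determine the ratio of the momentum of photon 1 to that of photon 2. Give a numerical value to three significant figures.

p_1 = 2.312e-28 kg·m/s (from frequency = 104.6 THz, via p = hf/c).
p_2 = 3.947e-29 kg·m/s (from energy = 0.07386 eV, via p = E/c).
Ratio = 2.312e-28 / 3.947e-29 = 5.86.

5.86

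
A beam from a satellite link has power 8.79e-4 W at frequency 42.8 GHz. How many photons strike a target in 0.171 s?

5.30e18 photons

Total energy: E_total = P·t = 8.79e-4 × 0.171 = 1.503e-4 J.
Per-photon energy: E = 2.836e-23 J.
N = E_total / E_photon = 5.30e18.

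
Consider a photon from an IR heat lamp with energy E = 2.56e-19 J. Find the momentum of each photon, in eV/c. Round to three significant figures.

1.60 eV/c

For a photon p = E/c, so p = 8.539e-28 kg·m/s.
Converting to eV/c: p = 1.598 eV/c ≈ 1.60 eV/c.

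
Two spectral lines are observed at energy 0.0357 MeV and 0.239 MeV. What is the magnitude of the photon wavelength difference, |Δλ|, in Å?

Using λ = hc/E: λ₁ = 3.473 × 10^-11 m, λ₂ = 5.188 × 10^-12 m.
|Δλ| = |3.473 × 10^-11 − 5.188 × 10^-12| = 2.95 × 10^-11 m = 0.295 Å.

0.295 Å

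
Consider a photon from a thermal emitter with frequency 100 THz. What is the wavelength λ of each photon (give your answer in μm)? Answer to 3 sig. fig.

Take c = 2.99792458 × 10^8 m/s.
First convert: f = 100 THz = 1.00 × 10^14 Hz.
The photon relation is λ = c/f, giving λ = 2.998 × 10^-6 m.
Converting to μm: λ = 2.998 μm ≈ 3.00 μm.

3.00 μm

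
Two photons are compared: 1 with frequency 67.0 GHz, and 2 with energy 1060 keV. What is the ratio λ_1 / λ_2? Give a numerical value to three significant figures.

3.83 × 10^9

λ_1 = 0.004475 m (from frequency = 67.0 GHz, via λ = c/f).
λ_2 = 1.170 × 10^-12 m (from energy = 1060 keV, via λ = hc/E).
Ratio = 0.004475 / 1.170 × 10^-12 = 3.83 × 10^9.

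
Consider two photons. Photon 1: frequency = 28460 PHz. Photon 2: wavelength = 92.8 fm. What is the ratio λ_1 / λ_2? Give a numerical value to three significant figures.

114

λ_1 = 1.053·10^-11 m (from frequency = 28460 PHz, via λ = c/f).
λ_2 = 9.280·10^-14 m (from wavelength = 92.8 fm, via λ given directly).
Ratio = 1.053·10^-11 / 9.280·10^-14 = 114.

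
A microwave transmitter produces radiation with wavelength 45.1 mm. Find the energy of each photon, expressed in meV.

In SI units: λ = 45.1 mm = 0.0451 m.
The photon relation is E = hc/λ, giving E = 4.405 × 10^-24 J.
Converting to meV: E = 0.02749 meV ≈ 0.0275 meV.

0.0275 meV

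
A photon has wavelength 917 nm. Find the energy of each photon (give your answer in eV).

Convert to SI: λ = 917 nm = 9.17e-7 m.
For a photon E = hc/λ, so E = 2.166e-19 J.
Converting to eV: E = 1.352 eV ≈ 1.35 eV.

1.35 eV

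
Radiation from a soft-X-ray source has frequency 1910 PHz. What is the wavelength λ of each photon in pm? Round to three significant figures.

Take c = 2.99792458 × 10^8 m/s.
First convert: f = 1910 PHz = 1.91 × 10^18 Hz.
For a photon λ = c/f, so λ = 1.570 × 10^-10 m.
Converting to pm: λ = 157.0 pm ≈ 157 pm.

157 pm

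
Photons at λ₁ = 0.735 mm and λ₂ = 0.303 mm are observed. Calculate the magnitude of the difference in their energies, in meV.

2.41 meV

Using E = hc/λ: E₁ = 2.703 × 10^-22 J, E₂ = 6.556 × 10^-22 J.
|ΔE| = |2.703 × 10^-22 − 6.556 × 10^-22| = 3.85 × 10^-22 J = 2.41 meV.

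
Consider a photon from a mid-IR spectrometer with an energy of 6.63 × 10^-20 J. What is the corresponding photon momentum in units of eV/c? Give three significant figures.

For a photon p = E/c, so p = 2.212 × 10^-28 kg·m/s.
Converting to eV/c: p = 0.4138 eV/c ≈ 0.414 eV/c.

0.414 eV/c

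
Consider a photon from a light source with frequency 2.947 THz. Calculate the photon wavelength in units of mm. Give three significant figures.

Use c = 2.99792458e8 m/s.
Convert to SI: f = 2.947 THz = 2.947e12 Hz.
Apply λ = c/f: λ = 1.017e-4 m.
Converting to mm: λ = 0.1017 mm ≈ 0.102 mm.

0.102 mm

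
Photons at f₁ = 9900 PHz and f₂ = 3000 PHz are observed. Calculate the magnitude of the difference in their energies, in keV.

Using E = hf: E₁ = 6.560 × 10^-15 J, E₂ = 1.988 × 10^-15 J.
|ΔE| = |6.560 × 10^-15 − 1.988 × 10^-15| = 4.57 × 10^-15 J = 28.5 keV.

28.5 keV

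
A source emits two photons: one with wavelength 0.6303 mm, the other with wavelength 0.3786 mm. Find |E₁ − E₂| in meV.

Using E = hc/λ: E₁ = 3.1516 × 10^-22 J, E₂ = 5.2468 × 10^-22 J.
|ΔE| = |3.1516 × 10^-22 − 5.2468 × 10^-22| = 2.10 × 10^-22 J = 1.31 meV.

1.31 meV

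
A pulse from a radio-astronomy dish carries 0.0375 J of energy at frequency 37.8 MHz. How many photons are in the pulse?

1.50e24 photons

Per-photon energy: E = 2.505e-26 J (from frequency = 37.8 MHz).
N = E_total / E_photon = 0.0375 J / 2.505e-26 J = 1.50e24.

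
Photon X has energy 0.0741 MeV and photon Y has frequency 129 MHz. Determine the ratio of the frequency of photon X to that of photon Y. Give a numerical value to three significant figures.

f_X = 1.792 × 10^19 Hz (from energy = 0.0741 MeV, via f = E/h).
f_Y = 1.290 × 10^8 Hz (from frequency = 129 MHz, via f given directly).
Ratio = 1.792 × 10^19 / 1.290 × 10^8 = 1.39 × 10^11.

1.39 × 10^11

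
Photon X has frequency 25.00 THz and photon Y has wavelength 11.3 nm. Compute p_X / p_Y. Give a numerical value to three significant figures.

9.42 × 10^-4

p_X = 5.526 × 10^-29 kg·m/s (from frequency = 25.00 THz, via p = hf/c).
p_Y = 5.864 × 10^-26 kg·m/s (from wavelength = 11.3 nm, via p = h/λ).
Ratio = 5.526 × 10^-29 / 5.864 × 10^-26 = 9.42 × 10^-4.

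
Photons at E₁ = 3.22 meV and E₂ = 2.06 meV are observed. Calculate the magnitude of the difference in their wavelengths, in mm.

0.217 mm

Using λ = hc/E: λ₁ = 3.850e-4 m, λ₂ = 6.019e-4 m.
|Δλ| = |3.850e-4 − 6.019e-4| = 2.17e-4 m = 0.217 mm.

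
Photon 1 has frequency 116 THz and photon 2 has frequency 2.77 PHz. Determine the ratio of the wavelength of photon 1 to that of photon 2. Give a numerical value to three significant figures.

λ_1 = 2.584e-6 m (from frequency = 116 THz, via λ = c/f).
λ_2 = 1.082e-7 m (from frequency = 2.77 PHz, via λ = c/f).
Ratio = 2.584e-6 / 1.082e-7 = 23.9.

23.9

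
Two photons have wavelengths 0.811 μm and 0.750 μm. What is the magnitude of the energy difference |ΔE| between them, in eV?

Using E = hc/λ: E₁ = 2.449e-19 J, E₂ = 2.649e-19 J.
|ΔE| = |2.449e-19 − 2.649e-19| = 1.99e-20 J = 0.124 eV.

0.124 eV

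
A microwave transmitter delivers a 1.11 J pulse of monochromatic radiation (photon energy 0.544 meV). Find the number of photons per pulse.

1.27 × 10^22 photons

Per-photon energy: E = 8.716 × 10^-23 J (from energy = 0.544 meV).
N = E_total / E_photon = 1.11 J / 8.716 × 10^-23 J = 1.27 × 10^22.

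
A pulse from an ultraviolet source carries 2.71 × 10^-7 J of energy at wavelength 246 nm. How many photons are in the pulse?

Per-photon energy: E = 8.075 × 10^-19 J (from wavelength = 246 nm).
N = E_total / E_photon = 2.71 × 10^-7 J / 8.075 × 10^-19 J = 3.36 × 10^11.

3.36 × 10^11 photons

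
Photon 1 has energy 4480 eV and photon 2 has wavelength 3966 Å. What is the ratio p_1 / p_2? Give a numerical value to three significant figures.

1430

p_1 = 2.394·10^-24 kg·m/s (from energy = 4480 eV, via p = E/c).
p_2 = 1.671·10^-27 kg·m/s (from wavelength = 3966 Å, via p = h/λ).
Ratio = 2.394·10^-24 / 1.671·10^-27 = 1430.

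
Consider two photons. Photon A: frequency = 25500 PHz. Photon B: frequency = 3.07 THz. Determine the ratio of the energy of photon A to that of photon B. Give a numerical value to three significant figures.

8.31·10^6

E_A = 1.690·10^-14 J (from frequency = 25500 PHz, via E = hf).
E_B = 2.034·10^-21 J (from frequency = 3.07 THz, via E = hf).
Ratio = 1.690·10^-14 / 2.034·10^-21 = 8.31·10^6.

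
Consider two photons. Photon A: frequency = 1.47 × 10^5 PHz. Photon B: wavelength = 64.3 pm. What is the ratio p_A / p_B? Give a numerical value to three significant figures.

31.5

p_A = 3.249 × 10^-22 kg·m/s (from frequency = 1.47 × 10^5 PHz, via p = hf/c).
p_B = 1.030 × 10^-23 kg·m/s (from wavelength = 64.3 pm, via p = h/λ).
Ratio = 3.249 × 10^-22 / 1.030 × 10^-23 = 31.5.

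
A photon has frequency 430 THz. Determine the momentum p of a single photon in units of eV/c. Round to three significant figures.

1.78 eV/c

First convert: f = 430 THz = 4.30 × 10^14 Hz.
The photon relation is p = hf/c, giving p = 9.504 × 10^-28 kg·m/s.
Converting to eV/c: p = 1.778 eV/c ≈ 1.78 eV/c.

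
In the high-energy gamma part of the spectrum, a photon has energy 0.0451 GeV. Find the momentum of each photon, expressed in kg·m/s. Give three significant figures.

(c = 2.99792458e8 m/s, 1 eV = 1.602176634e-19 J.)
First convert: E = 0.0451 GeV = 7.2258e-12 J.
Apply p = E/c: p = 2.410e-20 kg·m/s.
So p ≈ 2.41e-20 kg·m/s.

2.41e-20 kg·m/s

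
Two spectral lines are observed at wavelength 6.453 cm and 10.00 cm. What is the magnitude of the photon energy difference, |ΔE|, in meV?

6.82e-3 meV

Using E = hc/λ: E₁ = 3.0783e-24 J, E₂ = 1.9864e-24 J.
|ΔE| = |3.0783e-24 − 1.9864e-24| = 1.09e-24 J = 6.82e-3 meV.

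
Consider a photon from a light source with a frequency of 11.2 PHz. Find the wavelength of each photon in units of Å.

268 Å

First convert: f = 11.2 PHz = 1.12e16 Hz.
Apply λ = c/f: λ = 2.677e-8 m.
Converting to Å: λ = 267.7 Å ≈ 268 Å.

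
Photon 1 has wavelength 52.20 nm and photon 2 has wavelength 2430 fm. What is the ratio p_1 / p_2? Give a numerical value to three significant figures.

p_1 = 1.269 × 10^-26 kg·m/s (from wavelength = 52.20 nm, via p = h/λ).
p_2 = 2.727 × 10^-22 kg·m/s (from wavelength = 2430 fm, via p = h/λ).
Ratio = 1.269 × 10^-26 / 2.727 × 10^-22 = 4.66 × 10^-5.

4.66 × 10^-5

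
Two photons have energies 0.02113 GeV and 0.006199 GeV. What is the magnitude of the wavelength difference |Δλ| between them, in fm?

141 fm

Using λ = hc/E: λ₁ = 5.8677e-14 m, λ₂ = 2.0001e-13 m.
|Δλ| = |5.8677e-14 − 2.0001e-13| = 1.41e-13 m = 141 fm.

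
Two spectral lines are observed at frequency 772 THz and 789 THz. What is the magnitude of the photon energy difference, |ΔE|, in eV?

0.0703 eV

Using E = hf: E₁ = 5.115 × 10^-19 J, E₂ = 5.228 × 10^-19 J.
|ΔE| = |5.115 × 10^-19 − 5.228 × 10^-19| = 1.13 × 10^-20 J = 0.0703 eV.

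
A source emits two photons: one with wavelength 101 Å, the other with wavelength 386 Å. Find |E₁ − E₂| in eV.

90.6 eV

Using E = hc/λ: E₁ = 1.967 × 10^-17 J, E₂ = 5.146 × 10^-18 J.
|ΔE| = |1.967 × 10^-17 − 5.146 × 10^-18| = 1.45 × 10^-17 J = 90.6 eV.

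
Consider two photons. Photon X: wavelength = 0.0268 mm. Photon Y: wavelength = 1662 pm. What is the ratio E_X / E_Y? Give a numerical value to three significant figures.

E_X = 7.412e-21 J (from wavelength = 0.0268 mm, via E = hc/λ).
E_Y = 1.195e-16 J (from wavelength = 1662 pm, via E = hc/λ).
Ratio = 7.412e-21 / 1.195e-16 = 6.20e-5.

6.20e-5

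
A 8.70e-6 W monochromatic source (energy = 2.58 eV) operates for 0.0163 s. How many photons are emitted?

Total energy: E_total = P·t = 8.70e-6 × 0.0163 = 1.418e-7 J.
Per-photon energy: E = 4.134e-19 J.
N = E_total / E_photon = 3.43e11.

3.43e11 photons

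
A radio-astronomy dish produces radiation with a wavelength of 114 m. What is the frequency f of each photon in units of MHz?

2.63 MHz

Take c = 2.99792458e8 m/s.
For a photon f = c/λ, so f = 2.630e6 Hz.
Converting to MHz: f = 2.630 MHz ≈ 2.63 MHz.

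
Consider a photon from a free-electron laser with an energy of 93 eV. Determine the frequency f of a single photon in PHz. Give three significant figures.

22.5 PHz

Use h = 6.62607015e-34 J·s, 1 eV = 1.602176634e-19 J.
In SI units: E = 93 eV = 1.4900e-17 J.
Since f = E/h for a photon, f = 2.249e16 Hz.
Converting to PHz: f = 22.49 PHz ≈ 22.5 PHz.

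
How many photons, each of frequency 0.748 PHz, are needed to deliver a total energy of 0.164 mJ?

3.31·10^14 photons

Per-photon energy: E = 4.956·10^-19 J (from frequency = 0.748 PHz).
N = E_total / E_photon = 1.64·10^-4 J / 4.956·10^-19 J = 3.31·10^14.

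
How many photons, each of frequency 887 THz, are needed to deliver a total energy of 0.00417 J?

7.10e15 photons

Per-photon energy: E = 5.877e-19 J (from frequency = 887 THz).
N = E_total / E_photon = 0.00417 J / 5.877e-19 J = 7.10e15.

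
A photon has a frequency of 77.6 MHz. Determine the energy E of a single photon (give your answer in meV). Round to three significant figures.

Convert to SI: f = 77.6 MHz = 7.76e7 Hz.
Since E = hf for a photon, E = 5.142e-26 J.
Converting to meV: E = 3.209e-4 meV ≈ 3.21e-4 meV.

3.21e-4 meV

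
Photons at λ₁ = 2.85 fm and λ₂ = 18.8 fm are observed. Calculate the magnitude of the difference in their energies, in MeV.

369 MeV

Using E = hc/λ: E₁ = 6.970e-11 J, E₂ = 1.057e-11 J.
|ΔE| = |6.970e-11 − 1.057e-11| = 5.91e-11 J = 369 MeV.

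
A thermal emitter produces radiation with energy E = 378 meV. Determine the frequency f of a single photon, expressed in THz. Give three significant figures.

91.4 THz

First convert: E = 378 meV = 6.0562e-20 J.
Since f = E/h for a photon, f = 9.140e13 Hz.
Converting to THz: f = 91.40 THz ≈ 91.4 THz.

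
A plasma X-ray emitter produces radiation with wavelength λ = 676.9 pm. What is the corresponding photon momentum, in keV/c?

1.83 keV/c

Use h = 6.62607015e-34 J·s, c = 2.99792458e8 m/s, 1 eV = 1.602176634e-19 J.
In SI units: λ = 676.9 pm = 6.769e-10 m.
The photon relation is p = h/λ, giving p = 9.789e-25 kg·m/s.
Converting to keV/c: p = 1.832 keV/c ≈ 1.83 keV/c.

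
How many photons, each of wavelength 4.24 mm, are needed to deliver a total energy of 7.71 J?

Per-photon energy: E = 4.685 × 10^-23 J (from wavelength = 4.24 mm).
N = E_total / E_photon = 7.71 J / 4.685 × 10^-23 J = 1.65 × 10^23.

1.65 × 10^23 photons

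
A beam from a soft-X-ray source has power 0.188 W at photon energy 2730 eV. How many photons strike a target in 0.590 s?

Total energy: E_total = P·t = 0.188 × 0.590 = 0.1109 J.
Per-photon energy: E = 4.374 × 10^-16 J.
N = E_total / E_photon = 2.54 × 10^14.

2.54 × 10^14 photons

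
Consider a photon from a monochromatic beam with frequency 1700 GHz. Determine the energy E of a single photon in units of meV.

Take h = 6.62607015 × 10^-34 J·s, 1 eV = 1.602176634 × 10^-19 J.
Convert to SI: f = 1700 GHz = 1.70 × 10^12 Hz.
For a photon E = hf, so E = 1.126 × 10^-21 J.
Converting to meV: E = 7.031 meV ≈ 7.03 meV.

7.03 meV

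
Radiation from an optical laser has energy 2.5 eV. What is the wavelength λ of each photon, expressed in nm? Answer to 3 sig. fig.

(h = 6.62607015 × 10^-34 J·s, c = 2.99792458 × 10^8 m/s, 1 eV = 1.602176634 × 10^-19 J.)
Convert to SI: E = 2.5 eV = 4.0054 × 10^-19 J.
Since λ = hc/E for a photon, λ = 4.959 × 10^-7 m.
Converting to nm: λ = 495.9 nm ≈ 496 nm.

496 nm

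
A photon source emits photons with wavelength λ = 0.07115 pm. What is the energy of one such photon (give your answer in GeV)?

0.0174 GeV

First convert: λ = 0.07115 pm = 7.115 × 10^-14 m.
Since E = hc/λ for a photon, E = 2.792 × 10^-12 J.
Converting to GeV: E = 0.01743 GeV ≈ 0.0174 GeV.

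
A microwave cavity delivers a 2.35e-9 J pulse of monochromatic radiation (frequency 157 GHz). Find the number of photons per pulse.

Per-photon energy: E = 1.040e-22 J (from frequency = 157 GHz).
N = E_total / E_photon = 2.35e-9 J / 1.040e-22 J = 2.26e13.

2.26e13 photons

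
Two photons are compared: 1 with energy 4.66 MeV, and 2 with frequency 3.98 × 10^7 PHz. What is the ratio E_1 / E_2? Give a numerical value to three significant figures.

0.0283

E_1 = 7.466 × 10^-13 J (from energy = 4.66 MeV, via E given directly).
E_2 = 2.637 × 10^-11 J (from frequency = 3.98 × 10^7 PHz, via E = hf).
Ratio = 7.466 × 10^-13 / 2.637 × 10^-11 = 0.0283.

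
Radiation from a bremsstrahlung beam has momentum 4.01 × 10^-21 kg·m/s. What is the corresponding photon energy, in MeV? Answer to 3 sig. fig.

The photon relation is E = pc, giving E = 1.202 × 10^-12 J.
Converting to MeV: E = 7.503 MeV ≈ 7.50 MeV.

7.50 MeV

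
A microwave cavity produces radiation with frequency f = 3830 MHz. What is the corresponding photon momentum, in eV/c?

1.58·10^-5 eV/c

(h = 6.62607015·10^-34 J·s, c = 2.99792458·10^8 m/s, 1 eV = 1.602176634·10^-19 J.)
In SI units: f = 3830 MHz = 3.83·10^9 Hz.
Since p = hf/c for a photon, p = 8.465·10^-33 kg·m/s.
Converting to eV/c: p = 1.584·10^-5 eV/c ≈ 1.58·10^-5 eV/c.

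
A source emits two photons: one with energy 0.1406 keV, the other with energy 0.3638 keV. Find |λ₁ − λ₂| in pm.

5410 pm

Using λ = hc/E: λ₁ = 8.8182 × 10^-9 m, λ₂ = 3.4080 × 10^-9 m.
|Δλ| = |8.8182 × 10^-9 − 3.4080 × 10^-9| = 5.41 × 10^-9 m = 5410 pm.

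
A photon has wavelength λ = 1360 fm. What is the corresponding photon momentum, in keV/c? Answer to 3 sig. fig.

Use h = 6.62607015 × 10^-34 J·s, c = 2.99792458 × 10^8 m/s, 1 eV = 1.602176634 × 10^-19 J.
First convert: λ = 1360 fm = 1.36 × 10^-12 m.
The photon relation is p = h/λ, giving p = 4.872 × 10^-22 kg·m/s.
Converting to keV/c: p = 911.6 keV/c ≈ 912 keV/c.

912 keV/c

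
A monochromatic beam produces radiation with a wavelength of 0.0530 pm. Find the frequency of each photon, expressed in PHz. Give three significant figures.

Convert to SI: λ = 0.0530 pm = 5.30e-14 m.
Apply f = c/λ: f = 5.656e21 Hz.
Converting to PHz: f = 5.656e6 PHz ≈ 5.66e6 PHz.

5.66e6 PHz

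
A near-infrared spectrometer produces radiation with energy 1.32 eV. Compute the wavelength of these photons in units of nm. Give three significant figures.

(h = 6.62607015e-34 J·s, c = 2.99792458e8 m/s, 1 eV = 1.602176634e-19 J.)
First convert: E = 1.32 eV = 2.1149e-19 J.
Since λ = hc/E for a photon, λ = 9.393e-7 m.
Converting to nm: λ = 939.3 nm ≈ 939 nm.

939 nm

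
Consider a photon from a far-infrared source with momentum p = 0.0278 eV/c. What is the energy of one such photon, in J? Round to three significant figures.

4.45e-21 J

(c = 2.99792458e8 m/s, 1 eV = 1.602176634e-19 J.)
In SI units: p = 0.0278 eV/c = 1.4857e-29 kg·m/s.
For a photon E = pc, so E = 4.454e-21 J.
So E ≈ 4.45e-21 J.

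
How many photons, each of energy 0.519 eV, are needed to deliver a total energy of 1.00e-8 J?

Per-photon energy: E = 8.315e-20 J (from energy = 0.519 eV).
N = E_total / E_photon = 1.00e-8 J / 8.315e-20 J = 1.20e11.

1.20e11 photons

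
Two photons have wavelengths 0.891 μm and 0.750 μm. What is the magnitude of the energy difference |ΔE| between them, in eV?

0.262 eV

Using E = hc/λ: E₁ = 2.229e-19 J, E₂ = 2.649e-19 J.
|ΔE| = |2.229e-19 − 2.649e-19| = 4.19e-20 J = 0.262 eV.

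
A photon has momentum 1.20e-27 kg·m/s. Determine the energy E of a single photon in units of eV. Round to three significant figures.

2.25 eV

Apply E = pc: E = 3.598e-19 J.
Converting to eV: E = 2.245 eV ≈ 2.25 eV.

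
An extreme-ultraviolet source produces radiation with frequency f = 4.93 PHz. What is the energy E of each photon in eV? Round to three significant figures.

First convert: f = 4.93 PHz = 4.93e15 Hz.
For a photon E = hf, so E = 3.267e-18 J.
Converting to eV: E = 20.39 eV ≈ 20.4 eV.

20.4 eV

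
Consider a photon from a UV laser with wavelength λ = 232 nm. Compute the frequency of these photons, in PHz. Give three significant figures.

1.29 PHz

(c = 2.99792458 × 10^8 m/s.)
In SI units: λ = 232 nm = 2.32 × 10^-7 m.
Since f = c/λ for a photon, f = 1.292 × 10^15 Hz.
Converting to PHz: f = 1.292 PHz ≈ 1.29 PHz.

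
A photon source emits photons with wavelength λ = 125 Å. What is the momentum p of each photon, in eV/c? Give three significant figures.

99.2 eV/c

Take h = 6.62607015 × 10^-34 J·s, c = 2.99792458 × 10^8 m/s, 1 eV = 1.602176634 × 10^-19 J.
Convert to SI: λ = 125 Å = 1.25 × 10^-8 m.
For a photon p = h/λ, so p = 5.301 × 10^-26 kg·m/s.
Converting to eV/c: p = 99.19 eV/c ≈ 99.2 eV/c.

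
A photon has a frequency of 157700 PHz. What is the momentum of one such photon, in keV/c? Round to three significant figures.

652 keV/c

Use h = 6.62607015 × 10^-34 J·s, c = 2.99792458 × 10^8 m/s, 1 eV = 1.602176634 × 10^-19 J.
Convert to SI: f = 157700 PHz = 1.577 × 10^20 Hz.
Since p = hf/c for a photon, p = 3.486 × 10^-22 kg·m/s.
Converting to keV/c: p = 652.2 keV/c ≈ 652 keV/c.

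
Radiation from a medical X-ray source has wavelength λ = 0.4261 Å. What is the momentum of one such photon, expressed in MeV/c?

(h = 6.62607015e-34 J·s, c = 2.99792458e8 m/s, 1 eV = 1.602176634e-19 J.)
In SI units: λ = 0.4261 Å = 4.261e-11 m.
For a photon p = h/λ, so p = 1.555e-23 kg·m/s.
Converting to MeV/c: p = 0.02910 MeV/c ≈ 0.0291 MeV/c.

0.0291 MeV/c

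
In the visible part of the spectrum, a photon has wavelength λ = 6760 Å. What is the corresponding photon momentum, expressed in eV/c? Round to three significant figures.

1.83 eV/c

Take h = 6.62607015e-34 J·s, c = 2.99792458e8 m/s, 1 eV = 1.602176634e-19 J.
In SI units: λ = 6760 Å = 6.76e-7 m.
Since p = h/λ for a photon, p = 9.802e-28 kg·m/s.
Converting to eV/c: p = 1.834 eV/c ≈ 1.83 eV/c.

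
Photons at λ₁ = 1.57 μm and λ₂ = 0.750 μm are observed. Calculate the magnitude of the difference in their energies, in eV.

Using E = hc/λ: E₁ = 1.265e-19 J, E₂ = 2.649e-19 J.
|ΔE| = |1.265e-19 − 2.649e-19| = 1.38e-19 J = 0.863 eV.

0.863 eV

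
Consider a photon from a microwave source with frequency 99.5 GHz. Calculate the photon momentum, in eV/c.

Take h = 6.62607015 × 10^-34 J·s, c = 2.99792458 × 10^8 m/s, 1 eV = 1.602176634 × 10^-19 J.
Convert to SI: f = 99.5 GHz = 9.95 × 10^10 Hz.
Since p = hf/c for a photon, p = 2.199 × 10^-31 kg·m/s.
Converting to eV/c: p = 4.115 × 10^-4 eV/c ≈ 4.11 × 10^-4 eV/c.

4.11 × 10^-4 eV/c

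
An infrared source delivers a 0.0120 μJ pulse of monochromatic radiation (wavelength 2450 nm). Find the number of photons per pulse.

Per-photon energy: E = 8.108 × 10^-20 J (from wavelength = 2450 nm).
N = E_total / E_photon = 1.20 × 10^-8 J / 8.108 × 10^-20 J = 1.48 × 10^11.

1.48 × 10^11 photons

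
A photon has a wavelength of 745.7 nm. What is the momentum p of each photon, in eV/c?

1.66 eV/c

First convert: λ = 745.7 nm = 7.457 × 10^-7 m.
Apply p = h/λ: p = 8.886 × 10^-28 kg·m/s.
Converting to eV/c: p = 1.663 eV/c ≈ 1.66 eV/c.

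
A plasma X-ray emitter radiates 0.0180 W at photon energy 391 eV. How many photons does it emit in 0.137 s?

3.94e13 photons

Total energy: E_total = P·t = 0.0180 × 0.137 = 0.002466 J.
Per-photon energy: E = 6.265e-17 J.
N = E_total / E_photon = 3.94e13.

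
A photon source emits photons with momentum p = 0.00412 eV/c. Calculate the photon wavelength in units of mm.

First convert: p = 0.00412 eV/c = 2.2018e-30 kg·m/s.
Since λ = h/p for a photon, λ = 3.009e-4 m.
Converting to mm: λ = 0.3009 mm ≈ 0.301 mm.

0.301 mm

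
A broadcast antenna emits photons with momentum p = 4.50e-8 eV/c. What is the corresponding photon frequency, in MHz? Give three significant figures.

10.9 MHz

Take h = 6.62607015e-34 J·s, c = 2.99792458e8 m/s, 1 eV = 1.602176634e-19 J.
In SI units: p = 4.50e-8 eV/c = 2.4049e-35 kg·m/s.
Apply f = pc/h: f = 1.088e7 Hz.
Converting to MHz: f = 10.88 MHz ≈ 10.9 MHz.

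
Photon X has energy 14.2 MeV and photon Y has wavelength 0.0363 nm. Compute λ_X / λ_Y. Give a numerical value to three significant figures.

λ_X = 8.731 × 10^-14 m (from energy = 14.2 MeV, via λ = hc/E).
λ_Y = 3.630 × 10^-11 m (from wavelength = 0.0363 nm, via λ given directly).
Ratio = 8.731 × 10^-14 / 3.630 × 10^-11 = 2.41 × 10^-3.

2.41 × 10^-3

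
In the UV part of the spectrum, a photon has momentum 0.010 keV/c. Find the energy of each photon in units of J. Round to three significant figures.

1.60 × 10^-18 J

In SI units: p = 0.010 keV/c = 5.3443 × 10^-27 kg·m/s.
Since E = pc for a photon, E = 1.602 × 10^-18 J.
So E ≈ 1.60 × 10^-18 J.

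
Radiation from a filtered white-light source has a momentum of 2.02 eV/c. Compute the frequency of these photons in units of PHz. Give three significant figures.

Use h = 6.62607015e-34 J·s, c = 2.99792458e8 m/s, 1 eV = 1.602176634e-19 J.
In SI units: p = 2.02 eV/c = 1.0795e-27 kg·m/s.
For a photon f = pc/h, so f = 4.884e14 Hz.
Converting to PHz: f = 0.4884 PHz ≈ 0.488 PHz.

0.488 PHz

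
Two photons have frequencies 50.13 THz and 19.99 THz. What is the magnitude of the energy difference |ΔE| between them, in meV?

Using E = hf: E₁ = 3.3216 × 10^-20 J, E₂ = 1.3246 × 10^-20 J.
|ΔE| = |3.3216 × 10^-20 − 1.3246 × 10^-20| = 2.00 × 10^-20 J = 125 meV.

125 meV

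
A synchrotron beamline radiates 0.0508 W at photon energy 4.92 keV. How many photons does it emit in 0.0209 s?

Total energy: E_total = P·t = 0.0508 × 0.0209 = 0.001062 J.
Per-photon energy: E = 7.883·10^-16 J.
N = E_total / E_photon = 1.35·10^12.

1.35·10^12 photons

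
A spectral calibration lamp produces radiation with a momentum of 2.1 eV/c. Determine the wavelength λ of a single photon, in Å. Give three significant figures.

In SI units: p = 2.1 eV/c = 1.1223e-27 kg·m/s.
The photon relation is λ = h/p, giving λ = 5.904e-7 m.
Converting to Å: λ = 5904 Å ≈ 5900 Å.

5900 Å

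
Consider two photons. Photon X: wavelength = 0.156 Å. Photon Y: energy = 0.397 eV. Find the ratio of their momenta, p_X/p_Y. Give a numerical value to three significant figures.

2.00 × 10^5

p_X = 4.247 × 10^-23 kg·m/s (from wavelength = 0.156 Å, via p = h/λ).
p_Y = 2.122 × 10^-28 kg·m/s (from energy = 0.397 eV, via p = E/c).
Ratio = 4.247 × 10^-23 / 2.122 × 10^-28 = 2.00 × 10^5.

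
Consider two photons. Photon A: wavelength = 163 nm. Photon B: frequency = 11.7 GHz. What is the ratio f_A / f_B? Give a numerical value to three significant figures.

f_A = 1.839 × 10^15 Hz (from wavelength = 163 nm, via f = c/λ).
f_B = 1.170 × 10^10 Hz (from frequency = 11.7 GHz, via f given directly).
Ratio = 1.839 × 10^15 / 1.170 × 10^10 = 1.57 × 10^5.

1.57 × 10^5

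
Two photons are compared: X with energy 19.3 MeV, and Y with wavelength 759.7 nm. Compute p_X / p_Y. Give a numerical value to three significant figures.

p_X = 1.031 × 10^-20 kg·m/s (from energy = 19.3 MeV, via p = E/c).
p_Y = 8.722 × 10^-28 kg·m/s (from wavelength = 759.7 nm, via p = h/λ).
Ratio = 1.031 × 10^-20 / 8.722 × 10^-28 = 1.18 × 10^7.

1.18 × 10^7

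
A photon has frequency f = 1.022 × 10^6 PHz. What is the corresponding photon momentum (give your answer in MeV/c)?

(h = 6.62607015 × 10^-34 J·s, c = 2.99792458 × 10^8 m/s, 1 eV = 1.602176634 × 10^-19 J.)
First convert: f = 1.022 × 10^6 PHz = 1.022 × 10^21 Hz.
For a photon p = hf/c, so p = 2.259 × 10^-21 kg·m/s.
Converting to MeV/c: p = 4.227 MeV/c ≈ 4.23 MeV/c.

4.23 MeV/c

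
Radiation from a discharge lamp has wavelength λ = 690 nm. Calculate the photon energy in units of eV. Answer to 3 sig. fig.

Use h = 6.62607015e-34 J·s, c = 2.99792458e8 m/s, 1 eV = 1.602176634e-19 J.
In SI units: λ = 690 nm = 6.9e-7 m.
Apply E = hc/λ: E = 2.879e-19 J.
Converting to eV: E = 1.797 eV ≈ 1.80 eV.

1.80 eV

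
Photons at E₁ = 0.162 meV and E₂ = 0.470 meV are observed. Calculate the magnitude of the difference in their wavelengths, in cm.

Using λ = hc/E: λ₁ = 0.007653 m, λ₂ = 0.002638 m.
|Δλ| = |0.007653 − 0.002638| = 0.00502 m = 0.502 cm.

0.502 cm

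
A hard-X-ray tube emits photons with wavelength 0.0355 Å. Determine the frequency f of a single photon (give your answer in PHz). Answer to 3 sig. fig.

8.44e4 PHz

Take c = 2.99792458e8 m/s.
First convert: λ = 0.0355 Å = 3.55e-12 m.
Apply f = c/λ: f = 8.445e19 Hz.
Converting to PHz: f = 84450 PHz ≈ 8.44e4 PHz.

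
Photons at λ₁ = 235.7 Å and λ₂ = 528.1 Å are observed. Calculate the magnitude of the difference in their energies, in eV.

Using E = hc/λ: E₁ = 8.4279·10^-18 J, E₂ = 3.7615·10^-18 J.
|ΔE| = |8.4279·10^-18 − 3.7615·10^-18| = 4.67·10^-18 J = 29.1 eV.

29.1 eV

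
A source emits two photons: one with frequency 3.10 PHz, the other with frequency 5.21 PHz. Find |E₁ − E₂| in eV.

8.73 eV

Using E = hf: E₁ = 2.054·10^-18 J, E₂ = 3.452·10^-18 J.
|ΔE| = |2.054·10^-18 − 3.452·10^-18| = 1.40·10^-18 J = 8.73 eV.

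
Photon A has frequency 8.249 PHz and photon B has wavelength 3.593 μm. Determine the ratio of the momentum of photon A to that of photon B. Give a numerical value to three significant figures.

98.9

p_A = 1.823 × 10^-26 kg·m/s (from frequency = 8.249 PHz, via p = hf/c).
p_B = 1.844 × 10^-28 kg·m/s (from wavelength = 3.593 μm, via p = h/λ).
Ratio = 1.823 × 10^-26 / 1.844 × 10^-28 = 98.9.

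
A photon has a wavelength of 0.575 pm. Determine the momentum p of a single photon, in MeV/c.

Convert to SI: λ = 0.575 pm = 5.75e-13 m.
For a photon p = h/λ, so p = 1.152e-21 kg·m/s.
Converting to MeV/c: p = 2.156 MeV/c ≈ 2.16 MeV/c.

2.16 MeV/c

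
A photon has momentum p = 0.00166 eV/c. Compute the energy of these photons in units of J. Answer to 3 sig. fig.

2.66·10^-22 J

Use c = 2.99792458·10^8 m/s, 1 eV = 1.602176634·10^-19 J.
First convert: p = 0.00166 eV/c = 8.8715·10^-31 kg·m/s.
For a photon E = pc, so E = 2.660·10^-22 J.
So E ≈ 2.66·10^-22 J.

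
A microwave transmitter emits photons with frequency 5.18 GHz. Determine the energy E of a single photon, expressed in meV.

0.0214 meV

In SI units: f = 5.18 GHz = 5.18e9 Hz.
Since E = hf for a photon, E = 3.432e-24 J.
Converting to meV: E = 0.02142 meV ≈ 0.0214 meV.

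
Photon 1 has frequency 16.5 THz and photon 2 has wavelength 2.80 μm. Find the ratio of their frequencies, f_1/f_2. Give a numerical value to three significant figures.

0.154

f_1 = 1.650 × 10^13 Hz (from frequency = 16.5 THz, via f given directly).
f_2 = 1.071 × 10^14 Hz (from wavelength = 2.80 μm, via f = c/λ).
Ratio = 1.650 × 10^13 / 1.071 × 10^14 = 0.154.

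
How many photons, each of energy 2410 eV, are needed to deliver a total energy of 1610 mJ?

Per-photon energy: E = 3.861e-16 J (from energy = 2410 eV).
N = E_total / E_photon = 1.61 J / 3.861e-16 J = 4.17e15.

4.17e15 photons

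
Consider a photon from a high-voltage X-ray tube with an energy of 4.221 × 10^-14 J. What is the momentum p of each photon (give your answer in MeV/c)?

For a photon p = E/c, so p = 1.408 × 10^-22 kg·m/s.
Converting to MeV/c: p = 0.2635 MeV/c ≈ 0.263 MeV/c.

0.263 MeV/c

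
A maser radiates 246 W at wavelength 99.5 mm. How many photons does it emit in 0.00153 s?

1.89e23 photons

Total energy: E_total = P·t = 246 × 0.00153 = 0.3764 J.
Per-photon energy: E = 1.996e-24 J.
N = E_total / E_photon = 1.89e23.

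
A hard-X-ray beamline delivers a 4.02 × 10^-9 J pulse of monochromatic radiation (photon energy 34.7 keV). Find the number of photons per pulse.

Per-photon energy: E = 5.560 × 10^-15 J (from energy = 34.7 keV).
N = E_total / E_photon = 4.02 × 10^-9 J / 5.560 × 10^-15 J = 7.23 × 10^5.

7.23 × 10^5 photons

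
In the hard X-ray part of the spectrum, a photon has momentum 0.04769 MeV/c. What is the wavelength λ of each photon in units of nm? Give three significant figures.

First convert: p = 0.04769 MeV/c = 2.5487 × 10^-23 kg·m/s.
The photon relation is λ = h/p, giving λ = 2.600 × 10^-11 m.
Converting to nm: λ = 0.02600 nm ≈ 0.0260 nm.

0.0260 nm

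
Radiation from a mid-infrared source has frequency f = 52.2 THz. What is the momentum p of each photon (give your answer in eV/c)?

0.216 eV/c

In SI units: f = 52.2 THz = 5.22e13 Hz.
The photon relation is p = hf/c, giving p = 1.154e-28 kg·m/s.
Converting to eV/c: p = 0.2159 eV/c ≈ 0.216 eV/c.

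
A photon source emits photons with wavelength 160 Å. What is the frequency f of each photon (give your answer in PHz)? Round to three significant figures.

(c = 2.99792458 × 10^8 m/s.)
In SI units: λ = 160 Å = 1.6 × 10^-8 m.
For a photon f = c/λ, so f = 1.874 × 10^16 Hz.
Converting to PHz: f = 18.74 PHz ≈ 18.7 PHz.

18.7 PHz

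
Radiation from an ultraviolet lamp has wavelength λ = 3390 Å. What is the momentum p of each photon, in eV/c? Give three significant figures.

(h = 6.62607015 × 10^-34 J·s, c = 2.99792458 × 10^8 m/s, 1 eV = 1.602176634 × 10^-19 J.)
In SI units: λ = 3390 Å = 3.39 × 10^-7 m.
For a photon p = h/λ, so p = 1.955 × 10^-27 kg·m/s.
Converting to eV/c: p = 3.657 eV/c ≈ 3.66 eV/c.

3.66 eV/c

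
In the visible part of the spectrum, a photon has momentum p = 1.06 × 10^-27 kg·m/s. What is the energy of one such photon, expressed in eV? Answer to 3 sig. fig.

1.98 eV

Take c = 2.99792458 × 10^8 m/s, 1 eV = 1.602176634 × 10^-19 J.
Since E = pc for a photon, E = 3.178 × 10^-19 J.
Converting to eV: E = 1.983 eV ≈ 1.98 eV.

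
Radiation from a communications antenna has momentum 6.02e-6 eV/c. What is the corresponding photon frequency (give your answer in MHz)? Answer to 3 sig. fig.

(h = 6.62607015e-34 J·s, c = 2.99792458e8 m/s, 1 eV = 1.602176634e-19 J.)
In SI units: p = 6.02e-6 eV/c = 3.2173e-33 kg·m/s.
Apply f = pc/h: f = 1.456e9 Hz.
Converting to MHz: f = 1456 MHz ≈ 1460 MHz.

1460 MHz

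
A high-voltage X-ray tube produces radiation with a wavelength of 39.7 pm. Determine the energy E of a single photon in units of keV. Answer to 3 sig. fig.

In SI units: λ = 39.7 pm = 3.97 × 10^-11 m.
For a photon E = hc/λ, so E = 5.004 × 10^-15 J.
Converting to keV: E = 31.23 keV ≈ 31.2 keV.

31.2 keV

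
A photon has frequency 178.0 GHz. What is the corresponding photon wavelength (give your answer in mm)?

Convert to SI: f = 178.0 GHz = 1.780e11 Hz.
Since λ = c/f for a photon, λ = 0.001684 m.
Converting to mm: λ = 1.684 mm ≈ 1.68 mm.

1.68 mm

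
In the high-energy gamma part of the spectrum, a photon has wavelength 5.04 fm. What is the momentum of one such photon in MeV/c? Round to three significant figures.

In SI units: λ = 5.04 fm = 5.04 × 10^-15 m.
Since p = h/λ for a photon, p = 1.315 × 10^-19 kg·m/s.
Converting to MeV/c: p = 246.0 MeV/c ≈ 246 MeV/c.

246 MeV/c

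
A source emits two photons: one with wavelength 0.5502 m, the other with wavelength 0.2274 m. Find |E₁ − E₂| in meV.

3.20e-3 meV

Using E = hc/λ: E₁ = 3.6104e-25 J, E₂ = 8.7355e-25 J.
|ΔE| = |3.6104e-25 − 8.7355e-25| = 5.13e-25 J = 3.20e-3 meV.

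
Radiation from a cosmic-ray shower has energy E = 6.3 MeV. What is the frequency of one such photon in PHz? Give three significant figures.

1.52 × 10^6 PHz

Take h = 6.62607015 × 10^-34 J·s, 1 eV = 1.602176634 × 10^-19 J.
First convert: E = 6.3 MeV = 1.0094 × 10^-12 J.
Since f = E/h for a photon, f = 1.523 × 10^21 Hz.
Converting to PHz: f = 1.523 × 10^6 PHz ≈ 1.52 × 10^6 PHz.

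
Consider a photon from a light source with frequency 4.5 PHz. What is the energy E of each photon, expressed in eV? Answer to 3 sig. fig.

18.6 eV

Convert to SI: f = 4.5 PHz = 4.5 × 10^15 Hz.
The photon relation is E = hf, giving E = 2.982 × 10^-18 J.
Converting to eV: E = 18.61 eV ≈ 18.6 eV.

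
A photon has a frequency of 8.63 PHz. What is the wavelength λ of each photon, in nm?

(c = 2.99792458 × 10^8 m/s.)
In SI units: f = 8.63 PHz = 8.63 × 10^15 Hz.
For a photon λ = c/f, so λ = 3.474 × 10^-8 m.
Converting to nm: λ = 34.74 nm ≈ 34.7 nm.

34.7 nm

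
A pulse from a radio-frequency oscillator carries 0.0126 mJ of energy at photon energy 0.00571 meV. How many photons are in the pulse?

Per-photon energy: E = 9.148e-25 J (from energy = 0.00571 meV).
N = E_total / E_photon = 1.26e-5 J / 9.148e-25 J = 1.38e19.

1.38e19 photons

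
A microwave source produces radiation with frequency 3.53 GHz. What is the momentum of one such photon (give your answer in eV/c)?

In SI units: f = 3.53 GHz = 3.53e9 Hz.
Apply p = hf/c: p = 7.802e-33 kg·m/s.
Converting to eV/c: p = 1.460e-5 eV/c ≈ 1.46e-5 eV/c.

1.46e-5 eV/c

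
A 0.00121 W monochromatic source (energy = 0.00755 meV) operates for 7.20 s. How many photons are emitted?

7.20e21 photons

Total energy: E_total = P·t = 0.00121 × 7.20 = 0.008712 J.
Per-photon energy: E = 1.210e-24 J.
N = E_total / E_photon = 7.20e21.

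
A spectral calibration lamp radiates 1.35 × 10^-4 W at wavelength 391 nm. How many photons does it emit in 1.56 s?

4.15 × 10^14 photons

Total energy: E_total = P·t = 1.35 × 10^-4 × 1.56 = 2.106 × 10^-4 J.
Per-photon energy: E = 5.080 × 10^-19 J.
N = E_total / E_photon = 4.15 × 10^14.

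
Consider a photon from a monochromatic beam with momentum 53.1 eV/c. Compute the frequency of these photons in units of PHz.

12.8 PHz

In SI units: p = 53.1 eV/c = 2.8378 × 10^-26 kg·m/s.
The photon relation is f = pc/h, giving f = 1.284 × 10^16 Hz.
Converting to PHz: f = 12.84 PHz ≈ 12.8 PHz.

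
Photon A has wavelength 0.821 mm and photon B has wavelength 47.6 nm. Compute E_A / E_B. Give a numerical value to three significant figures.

5.80e-5

E_A = 2.420e-22 J (from wavelength = 0.821 mm, via E = hc/λ).
E_B = 4.173e-18 J (from wavelength = 47.6 nm, via E = hc/λ).
Ratio = 2.420e-22 / 4.173e-18 = 5.80e-5.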